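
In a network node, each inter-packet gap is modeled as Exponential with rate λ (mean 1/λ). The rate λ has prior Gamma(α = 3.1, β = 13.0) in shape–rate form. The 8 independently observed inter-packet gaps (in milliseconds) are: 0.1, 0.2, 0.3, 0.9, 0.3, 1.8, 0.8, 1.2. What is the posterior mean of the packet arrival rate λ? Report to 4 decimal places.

With a Gamma(shape α, rate β) prior on the exponential rate λ, the posterior after n observations with total T = Σxᵢ is Gamma(α+n, β+T).
Sum of observations T = 5.6 milliseconds; n = 8.
Posterior: Gamma(3.1+8, 13.0+5.6) = Gamma(11.1, 18.6).
Posterior mean of λ = α/β = 11.1/18.6 = 0.5968.

0.5968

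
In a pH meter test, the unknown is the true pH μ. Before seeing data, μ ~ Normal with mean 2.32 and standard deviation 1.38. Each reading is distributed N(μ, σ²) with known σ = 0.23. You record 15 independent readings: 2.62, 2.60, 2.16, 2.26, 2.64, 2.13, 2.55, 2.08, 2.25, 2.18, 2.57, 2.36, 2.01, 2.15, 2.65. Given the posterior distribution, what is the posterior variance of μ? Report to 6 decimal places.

For Normal data with known variance σ², a Normal(μ₀, σ₀²) prior on μ is conjugate. Posterior precision = 1/σ₀² + n/σ²; posterior mean is the precision-weighted average of μ₀ and x̄.
σ₀² = 1.38² = 1.9044, σ² = 0.23² = 0.0529; σ² + n·σ₀² = 0.0529 + 15·1.9044 = 28.6189.
Posterior precision = 1/σ₀² + n/σ² = 1/1.9044 + 15/0.0529 = (σ² + n·σ₀²)/(σ₀²σ²) = 28.6189/(1.9044·0.0529); posterior variance σₙ² = σ₀²σ²/(σ² + n·σ₀²) = 1.9044·0.0529/28.6189 = 0.003520.

0.003520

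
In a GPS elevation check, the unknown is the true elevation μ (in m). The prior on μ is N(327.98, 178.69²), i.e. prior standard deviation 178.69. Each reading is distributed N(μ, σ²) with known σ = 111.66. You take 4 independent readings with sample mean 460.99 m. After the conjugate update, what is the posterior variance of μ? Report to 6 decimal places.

For Normal data with known variance σ², a Normal(μ₀, σ₀²) prior on μ is conjugate. Posterior precision = 1/σ₀² + n/σ²; posterior mean is the precision-weighted average of μ₀ and x̄.
σ₀² = 178.69² = 31930.1161, σ² = 111.66² = 12467.9556; σ² + n·σ₀² = 12467.9556 + 4·31930.1161 = 140188.42.
Posterior precision = 1/σ₀² + n/σ² = 1/31930.1161 + 4/12467.9556 = (σ² + n·σ₀²)/(σ₀²σ²) = 140188.42/(31930.1161·12467.9556); posterior variance σₙ² = σ₀²σ²/(σ² + n·σ₀²) = 31930.1161·12467.9556/140188.42 = 2839.772856.

2839.772856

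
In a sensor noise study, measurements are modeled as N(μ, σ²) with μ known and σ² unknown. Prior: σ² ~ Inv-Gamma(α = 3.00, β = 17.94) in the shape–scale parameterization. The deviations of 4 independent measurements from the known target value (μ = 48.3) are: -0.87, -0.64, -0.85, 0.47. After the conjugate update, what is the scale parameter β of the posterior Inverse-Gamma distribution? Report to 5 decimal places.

18.99495

With known mean μ and an Inverse-Gamma(α, β) prior on σ², the Normal likelihood is conjugate: posterior is Inv-Gamma(α + n/2, β + Σ(xᵢ−μ)²/2).
Σ(xᵢ−μ)² = (-0.87)² + (-0.64)² + (-0.85)² + (0.47)² = 2.1099.
Posterior: Inv-Gamma(3.00 + 4/2, 17.94 + 2.1099/2) = Inv-Gamma(5.00, 18.99495).
Posterior β = 18.99495.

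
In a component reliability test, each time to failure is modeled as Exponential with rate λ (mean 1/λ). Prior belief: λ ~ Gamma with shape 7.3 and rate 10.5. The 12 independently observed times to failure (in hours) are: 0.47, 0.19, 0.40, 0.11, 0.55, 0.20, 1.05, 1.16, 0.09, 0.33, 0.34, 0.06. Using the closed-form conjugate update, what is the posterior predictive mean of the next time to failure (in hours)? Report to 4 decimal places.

0.8443

With a Gamma(shape α, rate β) prior on the exponential rate λ, the posterior after n observations with total T = Σxᵢ is Gamma(α+n, β+T).
Sum of observations T = 4.95 hours; n = 12.
Posterior: Gamma(7.3+12, 10.5+4.95) = Gamma(19.3, 15.45).
The predictive distribution for the next observation is Lomax; its mean is β/(α−1) = 15.45/18.3 = 0.8443.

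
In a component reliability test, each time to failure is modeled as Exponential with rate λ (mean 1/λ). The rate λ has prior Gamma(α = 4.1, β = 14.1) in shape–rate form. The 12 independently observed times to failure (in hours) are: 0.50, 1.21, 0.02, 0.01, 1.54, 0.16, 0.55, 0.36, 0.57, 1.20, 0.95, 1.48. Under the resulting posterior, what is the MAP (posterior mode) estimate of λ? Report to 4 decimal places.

0.6667

With a Gamma(shape α, rate β) prior on the exponential rate λ, the posterior after n observations with total T = Σxᵢ is Gamma(α+n, β+T).
Sum of observations T = 8.55 hours; n = 12.
Posterior: Gamma(4.1+12, 14.1+8.55) = Gamma(16.1, 22.65).
Mode = (α−1)/β = 0.6667.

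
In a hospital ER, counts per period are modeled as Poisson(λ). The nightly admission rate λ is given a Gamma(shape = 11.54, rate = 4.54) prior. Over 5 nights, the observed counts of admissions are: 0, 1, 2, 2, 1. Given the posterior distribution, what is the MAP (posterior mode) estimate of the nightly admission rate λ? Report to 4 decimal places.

With a Gamma(shape α, rate β) prior, the Poisson likelihood is conjugate: the posterior is Gamma(α + ΣXᵢ, β + n).
Sum of counts S = 6 over n = 5 nights.
Posterior: Gamma(α+S, β+n) = Gamma(11.54+6, 4.54+5) = Gamma(17.54, 9.54).
Mode of Gamma(α,β) for α≥1 is (α−1)/β = 16.54/9.54 = 1.7338.

1.7338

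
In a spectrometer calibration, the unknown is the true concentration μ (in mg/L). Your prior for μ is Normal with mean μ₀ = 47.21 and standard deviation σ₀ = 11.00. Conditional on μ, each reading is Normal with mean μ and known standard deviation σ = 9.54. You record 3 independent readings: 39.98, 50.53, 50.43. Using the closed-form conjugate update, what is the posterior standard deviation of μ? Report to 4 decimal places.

For Normal data with known variance σ², a Normal(μ₀, σ₀²) prior on μ is conjugate. Posterior precision = 1/σ₀² + n/σ²; posterior mean is the precision-weighted average of μ₀ and x̄.
σ₀² = 11.00² = 121, σ² = 9.54² = 91.0116; σ² + n·σ₀² = 91.0116 + 3·121 = 454.0116.
Posterior precision = 1/σ₀² + n/σ² = 1/121 + 3/91.0116 = (σ² + n·σ₀²)/(σ₀²σ²) = 454.0116/(121·91.0116); posterior variance σₙ² = σ₀²σ²/(σ² + n·σ₀²) = 121·91.0116/454.0116 = 24.255776.
Posterior SD = √σₙ² = √(121·91.0116/454.0116) = 4.9250.

4.9250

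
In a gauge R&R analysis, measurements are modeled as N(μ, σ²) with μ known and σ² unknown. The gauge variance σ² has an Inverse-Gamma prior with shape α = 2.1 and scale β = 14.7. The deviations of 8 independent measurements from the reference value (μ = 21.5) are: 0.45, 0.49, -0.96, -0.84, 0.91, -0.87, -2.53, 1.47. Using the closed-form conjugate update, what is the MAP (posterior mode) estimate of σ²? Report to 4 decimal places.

2.9307

With known mean μ and an Inverse-Gamma(α, β) prior on σ², the Normal likelihood is conjugate: posterior is Inv-Gamma(α + n/2, β + Σ(xᵢ−μ)²/2).
Σ(xᵢ−μ)² = (0.45)² + (0.49)² + (-0.96)² + (-0.84)² + (0.91)² + (-0.87)² + (-2.53)² + (1.47)² = 12.2166.
Posterior: Inv-Gamma(2.1 + 8/2, 14.7 + 12.2166/2) = Inv-Gamma(6.10, 20.80830).
Mode = β/(α+1) = 20.80830/7.10 = 2.9307.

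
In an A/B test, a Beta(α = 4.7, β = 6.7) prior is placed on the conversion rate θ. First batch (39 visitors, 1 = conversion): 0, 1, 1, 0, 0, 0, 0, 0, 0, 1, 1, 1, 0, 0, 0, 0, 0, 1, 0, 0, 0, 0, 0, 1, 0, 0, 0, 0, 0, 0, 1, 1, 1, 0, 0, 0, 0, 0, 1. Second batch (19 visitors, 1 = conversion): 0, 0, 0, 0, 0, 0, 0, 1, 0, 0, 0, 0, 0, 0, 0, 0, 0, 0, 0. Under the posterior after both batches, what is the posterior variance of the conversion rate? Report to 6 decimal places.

0.002596

The Beta prior is conjugate to a Binomial/Bernoulli likelihood; the update adds successes to α and failures to β.
After batch 1: Beta(4.7+11, 6.7+28) = Beta(15.7, 34.7).
After batch 2: Beta(15.7+1, 34.7+18) = Beta(16.7, 52.7).
Var = αβ/((α+β)²(α+β+1)) = 16.7·52.7/(69.4²·70.4) = 0.002596.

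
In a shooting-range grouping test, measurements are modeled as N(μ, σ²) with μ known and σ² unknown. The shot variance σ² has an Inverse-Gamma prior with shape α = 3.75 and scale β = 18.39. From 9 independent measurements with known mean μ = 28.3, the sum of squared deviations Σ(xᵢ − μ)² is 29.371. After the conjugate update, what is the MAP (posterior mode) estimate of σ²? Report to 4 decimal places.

With known mean μ and an Inverse-Gamma(α, β) prior on σ², the Normal likelihood is conjugate: posterior is Inv-Gamma(α + n/2, β + Σ(xᵢ−μ)²/2).
Posterior: Inv-Gamma(3.75 + 9/2, 18.39 + 29.371/2) = Inv-Gamma(8.25, 33.0755).
Mode = β/(α+1) = 33.0755/9.25 = 3.5757.

3.5757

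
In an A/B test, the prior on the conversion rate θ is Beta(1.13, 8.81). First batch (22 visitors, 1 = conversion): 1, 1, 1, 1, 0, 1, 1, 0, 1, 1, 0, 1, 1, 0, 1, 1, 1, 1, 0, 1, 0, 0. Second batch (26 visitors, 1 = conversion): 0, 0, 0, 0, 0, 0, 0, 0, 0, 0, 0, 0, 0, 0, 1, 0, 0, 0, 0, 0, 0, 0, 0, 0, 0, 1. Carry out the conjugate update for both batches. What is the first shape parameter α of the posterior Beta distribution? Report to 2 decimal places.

The Beta prior is conjugate to a Binomial/Bernoulli likelihood; the update adds successes to α and failures to β.
After batch 1: Beta(1.13+15, 8.81+7) = Beta(16.13, 15.81).
After batch 2: Beta(16.13+2, 15.81+24) = Beta(18.13, 39.81).
Posterior α = 18.13.

18.13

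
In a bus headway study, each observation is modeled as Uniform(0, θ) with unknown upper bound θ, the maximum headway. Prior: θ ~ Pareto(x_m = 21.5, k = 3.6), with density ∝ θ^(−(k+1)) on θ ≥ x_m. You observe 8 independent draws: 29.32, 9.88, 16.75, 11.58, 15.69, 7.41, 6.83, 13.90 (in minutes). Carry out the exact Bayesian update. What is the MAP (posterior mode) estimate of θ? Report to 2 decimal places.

A Pareto(scale x_m, shape k) prior on the upper bound θ of Uniform(0, θ) is conjugate: posterior is Pareto(max(x_m, max xᵢ), k + n).
Sample maximum = 29.32; prior scale x_m = 21.5 → posterior scale = max = 29.32.
Posterior shape = 3.6 + 8 = 11.6.
The Pareto density is decreasing on [x_m, ∞), so the mode is x_m = 29.32.

29.32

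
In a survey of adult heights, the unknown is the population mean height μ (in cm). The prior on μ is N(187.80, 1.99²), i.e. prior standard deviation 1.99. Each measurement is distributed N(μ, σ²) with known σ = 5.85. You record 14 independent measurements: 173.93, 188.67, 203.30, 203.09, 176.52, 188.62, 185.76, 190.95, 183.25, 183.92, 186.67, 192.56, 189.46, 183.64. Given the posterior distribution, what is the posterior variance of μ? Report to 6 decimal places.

For Normal data with known variance σ², a Normal(μ₀, σ₀²) prior on μ is conjugate. Posterior precision = 1/σ₀² + n/σ²; posterior mean is the precision-weighted average of μ₀ and x̄.
σ₀² = 1.99² = 3.9601, σ² = 5.85² = 34.2225; σ² + n·σ₀² = 34.2225 + 14·3.9601 = 89.6639.
Posterior precision = 1/σ₀² + n/σ² = 1/3.9601 + 14/34.2225 = (σ² + n·σ₀²)/(σ₀²σ²) = 89.6639/(3.9601·34.2225); posterior variance σₙ² = σ₀²σ²/(σ² + n·σ₀²) = 3.9601·34.2225/89.6639 = 1.511473.

1.511473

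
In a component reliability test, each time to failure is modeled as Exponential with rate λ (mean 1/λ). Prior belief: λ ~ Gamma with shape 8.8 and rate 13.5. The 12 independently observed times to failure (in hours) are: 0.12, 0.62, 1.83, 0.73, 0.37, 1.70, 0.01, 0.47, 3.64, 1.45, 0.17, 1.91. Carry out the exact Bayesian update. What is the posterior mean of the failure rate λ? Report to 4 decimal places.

With a Gamma(shape α, rate β) prior on the exponential rate λ, the posterior after n observations with total T = Σxᵢ is Gamma(α+n, β+T).
Sum of observations T = 13.02 hours; n = 12.
Posterior: Gamma(8.8+12, 13.5+13.02) = Gamma(20.8, 26.52).
Posterior mean of λ = α/β = 20.8/26.52 = 0.7843.

0.7843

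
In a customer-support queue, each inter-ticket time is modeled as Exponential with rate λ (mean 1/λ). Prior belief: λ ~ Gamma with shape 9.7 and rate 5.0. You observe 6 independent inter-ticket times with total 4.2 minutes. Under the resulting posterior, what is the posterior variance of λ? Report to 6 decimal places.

0.185491

With a Gamma(shape α, rate β) prior on the exponential rate λ, the posterior after n observations with total T = Σxᵢ is Gamma(α+n, β+T).
Posterior: Gamma(9.7+6, 5.0+4.2) = Gamma(15.7, 9.2).
Var = α/β² = 0.185491.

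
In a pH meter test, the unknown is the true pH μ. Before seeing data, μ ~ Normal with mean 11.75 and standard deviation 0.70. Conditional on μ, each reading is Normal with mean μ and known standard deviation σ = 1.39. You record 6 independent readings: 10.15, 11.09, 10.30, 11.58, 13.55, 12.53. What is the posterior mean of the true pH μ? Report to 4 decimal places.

11.6193

For Normal data with known variance σ², a Normal(μ₀, σ₀²) prior on μ is conjugate. Posterior precision = 1/σ₀² + n/σ²; posterior mean is the precision-weighted average of μ₀ and x̄.
Σxᵢ = 10.15 + 11.09 + 10.30 + 11.58 + 13.55 + 12.53 = 69.2, so n·x̄ = 69.2.
σ₀² = 0.70² = 0.49, σ² = 1.39² = 1.9321; σ² + n·σ₀² = 1.9321 + 6·0.49 = 4.8721.
Posterior mean = (μ₀/σ₀² + n·x̄/σ²)/(1/σ₀² + n/σ²) = (σ²·μ₀ + σ₀²·n·x̄)/(σ² + n·σ₀²) = (1.9321·11.75 + 0.49·69.2)/4.8721 = 56.610175/4.8721 = 11.6193.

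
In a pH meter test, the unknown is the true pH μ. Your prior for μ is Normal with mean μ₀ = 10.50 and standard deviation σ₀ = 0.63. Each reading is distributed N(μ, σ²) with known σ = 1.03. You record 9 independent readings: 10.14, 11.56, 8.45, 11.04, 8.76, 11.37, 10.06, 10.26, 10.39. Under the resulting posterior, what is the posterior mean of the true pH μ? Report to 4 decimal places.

For Normal data with known variance σ², a Normal(μ₀, σ₀²) prior on μ is conjugate. Posterior precision = 1/σ₀² + n/σ²; posterior mean is the precision-weighted average of μ₀ and x̄.
Σxᵢ = 10.14 + 11.56 + 8.45 + 11.04 + 8.76 + 11.37 + 10.06 + 10.26 + 10.39 = 92.03, so n·x̄ = 92.03.
σ₀² = 0.63² = 0.3969, σ² = 1.03² = 1.0609; σ² + n·σ₀² = 1.0609 + 9·0.3969 = 4.633.
Posterior mean = (μ₀/σ₀² + n·x̄/σ²)/(1/σ₀² + n/σ²) = (σ²·μ₀ + σ₀²·n·x̄)/(σ² + n·σ₀²) = (1.0609·10.50 + 0.3969·92.03)/4.633 = 47.666157/4.633 = 10.2884.

10.2884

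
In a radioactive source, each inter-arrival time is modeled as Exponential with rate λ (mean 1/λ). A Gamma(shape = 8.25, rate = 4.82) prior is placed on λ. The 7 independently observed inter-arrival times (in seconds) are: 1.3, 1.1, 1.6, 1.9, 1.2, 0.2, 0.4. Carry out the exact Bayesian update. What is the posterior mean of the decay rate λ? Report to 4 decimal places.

With a Gamma(shape α, rate β) prior on the exponential rate λ, the posterior after n observations with total T = Σxᵢ is Gamma(α+n, β+T).
Sum of observations T = 7.7 seconds; n = 7.
Posterior: Gamma(8.25+7, 4.82+7.7) = Gamma(15.25, 12.52).
Posterior mean of λ = α/β = 15.25/12.52 = 1.2181.

1.2181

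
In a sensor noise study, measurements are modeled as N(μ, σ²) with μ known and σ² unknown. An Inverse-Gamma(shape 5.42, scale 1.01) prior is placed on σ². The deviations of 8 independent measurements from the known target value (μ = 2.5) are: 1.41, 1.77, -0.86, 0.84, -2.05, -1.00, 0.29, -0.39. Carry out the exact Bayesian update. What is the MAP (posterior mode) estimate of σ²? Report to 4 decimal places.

0.6730

With known mean μ and an Inverse-Gamma(α, β) prior on σ², the Normal likelihood is conjugate: posterior is Inv-Gamma(α + n/2, β + Σ(xᵢ−μ)²/2).
Σ(xᵢ−μ)² = (1.41)² + (1.77)² + (-0.86)² + (0.84)² + (-2.05)² + (-1.00)² + (0.29)² + (-0.39)² = 12.0049.
Posterior: Inv-Gamma(5.42 + 8/2, 1.01 + 12.0049/2) = Inv-Gamma(9.42, 7.01245).
Mode = β/(α+1) = 7.01245/10.42 = 0.6730.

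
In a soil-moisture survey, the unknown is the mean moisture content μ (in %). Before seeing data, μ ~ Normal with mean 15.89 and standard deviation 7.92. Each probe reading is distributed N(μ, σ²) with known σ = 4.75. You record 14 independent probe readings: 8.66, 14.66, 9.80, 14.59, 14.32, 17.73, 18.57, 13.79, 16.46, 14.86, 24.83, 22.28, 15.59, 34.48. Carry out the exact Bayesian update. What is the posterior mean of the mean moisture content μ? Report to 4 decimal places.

For Normal data with known variance σ², a Normal(μ₀, σ₀²) prior on μ is conjugate. Posterior precision = 1/σ₀² + n/σ²; posterior mean is the precision-weighted average of μ₀ and x̄.
Σxᵢ = 8.66 + 14.66 + 9.80 + 14.59 + 14.32 + 17.73 + 18.57 + 13.79 + 16.46 + 14.86 + 24.83 + 22.28 + 15.59 + 34.48 = 240.62, so n·x̄ = 240.62.
σ₀² = 7.92² = 62.7264, σ² = 4.75² = 22.5625; σ² + n·σ₀² = 22.5625 + 14·62.7264 = 900.7321.
Posterior mean = (μ₀/σ₀² + n·x̄/σ²)/(1/σ₀² + n/σ²) = (σ²·μ₀ + σ₀²·n·x̄)/(σ² + n·σ₀²) = (22.5625·15.89 + 62.7264·240.62)/900.7321 = 15451.744493/900.7321 = 17.1547.

17.1547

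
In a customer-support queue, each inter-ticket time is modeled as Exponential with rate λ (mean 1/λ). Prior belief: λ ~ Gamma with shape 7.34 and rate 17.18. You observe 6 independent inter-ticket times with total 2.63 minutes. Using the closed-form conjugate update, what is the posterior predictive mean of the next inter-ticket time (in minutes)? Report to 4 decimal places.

With a Gamma(shape α, rate β) prior on the exponential rate λ, the posterior after n observations with total T = Σxᵢ is Gamma(α+n, β+T).
Posterior: Gamma(7.34+6, 17.18+2.63) = Gamma(13.34, 19.81).
The predictive distribution for the next observation is Lomax; its mean is β/(α−1) = 19.81/12.34 = 1.6053.

1.6053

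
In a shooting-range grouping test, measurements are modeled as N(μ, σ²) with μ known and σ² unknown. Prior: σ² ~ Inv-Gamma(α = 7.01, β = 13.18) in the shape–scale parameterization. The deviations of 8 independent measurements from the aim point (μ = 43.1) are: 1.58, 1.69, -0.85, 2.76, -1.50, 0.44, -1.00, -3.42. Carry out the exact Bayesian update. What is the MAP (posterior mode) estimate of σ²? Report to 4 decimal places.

2.2978

With known mean μ and an Inverse-Gamma(α, β) prior on σ², the Normal likelihood is conjugate: posterior is Inv-Gamma(α + n/2, β + Σ(xᵢ−μ)²/2).
Σ(xᵢ−μ)² = (1.58)² + (1.69)² + (-0.85)² + (2.76)² + (-1.50)² + (0.44)² + (-1.00)² + (-3.42)² = 28.8326.
Posterior: Inv-Gamma(7.01 + 8/2, 13.18 + 28.8326/2) = Inv-Gamma(11.01, 27.59630).
Mode = β/(α+1) = 27.59630/12.01 = 2.2978.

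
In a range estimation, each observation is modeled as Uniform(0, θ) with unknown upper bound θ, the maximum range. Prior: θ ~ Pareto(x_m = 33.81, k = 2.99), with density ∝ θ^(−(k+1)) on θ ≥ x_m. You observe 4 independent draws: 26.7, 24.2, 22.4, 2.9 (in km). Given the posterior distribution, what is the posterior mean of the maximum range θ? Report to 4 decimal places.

A Pareto(scale x_m, shape k) prior on the upper bound θ of Uniform(0, θ) is conjugate: posterior is Pareto(max(x_m, max xᵢ), k + n).
Sample maximum = 26.7; prior scale x_m = 33.81 → posterior scale = max = 33.81.
Posterior shape = 2.99 + 4 = 6.99.
E[θ|data] = k·x_m/(k−1) = 6.99·33.81/5.99 = 39.4544.

39.4544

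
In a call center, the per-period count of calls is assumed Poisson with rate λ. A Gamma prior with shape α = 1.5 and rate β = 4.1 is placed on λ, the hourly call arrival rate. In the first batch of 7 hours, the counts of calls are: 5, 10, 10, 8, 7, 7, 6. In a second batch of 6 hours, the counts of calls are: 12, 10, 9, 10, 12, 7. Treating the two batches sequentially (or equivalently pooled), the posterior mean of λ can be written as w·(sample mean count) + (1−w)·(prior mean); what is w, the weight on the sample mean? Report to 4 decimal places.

0.7602

With a Gamma(shape α, rate β) prior, the Poisson likelihood is conjugate: the posterior is Gamma(α + ΣXᵢ, β + n).
Total number of hours: n = 7 + 6 = 13.
Posterior mean = (α₀+S)/(β₀+n) = [n/(β₀+n)]·(S/n) + [β₀/(β₀+n)]·(α₀/β₀), so only n and β₀ enter the weight.
Weight on data w = n/(β₀+n) = 13/(4.1+13) = 13/17.1 = 0.7602.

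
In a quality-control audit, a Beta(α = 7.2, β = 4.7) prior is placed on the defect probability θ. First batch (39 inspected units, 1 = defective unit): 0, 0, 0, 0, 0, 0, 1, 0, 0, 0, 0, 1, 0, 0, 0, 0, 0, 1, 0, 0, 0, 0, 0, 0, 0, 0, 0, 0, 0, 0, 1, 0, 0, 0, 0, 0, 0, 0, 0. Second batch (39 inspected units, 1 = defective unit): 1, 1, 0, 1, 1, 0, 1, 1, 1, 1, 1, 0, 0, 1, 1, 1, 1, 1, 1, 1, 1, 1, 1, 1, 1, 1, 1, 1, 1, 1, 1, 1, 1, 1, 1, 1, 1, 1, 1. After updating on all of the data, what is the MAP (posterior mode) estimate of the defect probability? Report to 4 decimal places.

The Beta prior is conjugate to a Binomial/Bernoulli likelihood; the update adds successes to α and failures to β.
After batch 1: Beta(7.2+4, 4.7+35) = Beta(11.2, 39.7).
After batch 2: Beta(11.2+35, 39.7+4) = Beta(46.2, 43.7).
Mode of Beta(a,b) for a,b>1 is (a−1)/(a+b−2) = 45.2/87.9 = 0.5142.

0.5142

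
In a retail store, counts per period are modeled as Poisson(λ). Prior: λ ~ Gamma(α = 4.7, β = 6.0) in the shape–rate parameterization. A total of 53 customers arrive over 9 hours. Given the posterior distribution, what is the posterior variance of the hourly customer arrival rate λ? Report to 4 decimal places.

0.2564

With a Gamma(shape α, rate β) prior, the Poisson likelihood is conjugate: the posterior is Gamma(α + ΣXᵢ, β + n).
Posterior: Gamma(α+S, β+n) = Gamma(4.7+53, 6.0+9) = Gamma(57.7, 15.0).
Var = α/β² = 57.7/15.0² = 0.2564.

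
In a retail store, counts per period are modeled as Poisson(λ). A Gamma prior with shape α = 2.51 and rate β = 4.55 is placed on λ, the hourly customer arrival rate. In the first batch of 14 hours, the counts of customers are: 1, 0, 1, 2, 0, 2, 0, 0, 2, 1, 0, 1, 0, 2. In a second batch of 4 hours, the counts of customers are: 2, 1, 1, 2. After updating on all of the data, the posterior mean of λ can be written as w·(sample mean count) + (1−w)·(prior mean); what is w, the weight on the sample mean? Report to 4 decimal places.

0.7982

With a Gamma(shape α, rate β) prior, the Poisson likelihood is conjugate: the posterior is Gamma(α + ΣXᵢ, β + n).
Total number of hours: n = 14 + 4 = 18.
Posterior mean = (α₀+S)/(β₀+n) = [n/(β₀+n)]·(S/n) + [β₀/(β₀+n)]·(α₀/β₀), so only n and β₀ enter the weight.
Weight on data w = n/(β₀+n) = 18/(4.55+18) = 18/22.55 = 0.7982.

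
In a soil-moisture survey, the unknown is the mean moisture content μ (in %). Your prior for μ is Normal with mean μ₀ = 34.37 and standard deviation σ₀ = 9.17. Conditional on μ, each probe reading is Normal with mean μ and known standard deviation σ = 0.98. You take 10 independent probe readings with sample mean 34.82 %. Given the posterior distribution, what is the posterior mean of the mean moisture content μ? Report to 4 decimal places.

For Normal data with known variance σ², a Normal(μ₀, σ₀²) prior on μ is conjugate. Posterior precision = 1/σ₀² + n/σ²; posterior mean is the precision-weighted average of μ₀ and x̄.
n·x̄ = 10·34.82 = 348.2.
σ₀² = 9.17² = 84.0889, σ² = 0.98² = 0.9604; σ² + n·σ₀² = 0.9604 + 10·84.0889 = 841.8494.
Posterior mean = (μ₀/σ₀² + n·x̄/σ²)/(1/σ₀² + n/σ²) = (σ²·μ₀ + σ₀²·n·x̄)/(σ² + n·σ₀²) = (0.9604·34.37 + 84.0889·348.2)/841.8494 = 29312.763928/841.8494 = 34.8195.

34.8195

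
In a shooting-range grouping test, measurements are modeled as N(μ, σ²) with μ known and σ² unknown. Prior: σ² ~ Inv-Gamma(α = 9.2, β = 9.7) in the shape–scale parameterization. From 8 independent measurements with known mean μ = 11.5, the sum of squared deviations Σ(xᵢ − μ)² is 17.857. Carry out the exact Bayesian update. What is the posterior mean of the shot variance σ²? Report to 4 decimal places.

With known mean μ and an Inverse-Gamma(α, β) prior on σ², the Normal likelihood is conjugate: posterior is Inv-Gamma(α + n/2, β + Σ(xᵢ−μ)²/2).
Posterior: Inv-Gamma(9.2 + 8/2, 9.7 + 17.857/2) = Inv-Gamma(13.20, 18.6285).
E[σ²|data] = β/(α−1) = 18.6285/12.20 = 1.5269.

1.5269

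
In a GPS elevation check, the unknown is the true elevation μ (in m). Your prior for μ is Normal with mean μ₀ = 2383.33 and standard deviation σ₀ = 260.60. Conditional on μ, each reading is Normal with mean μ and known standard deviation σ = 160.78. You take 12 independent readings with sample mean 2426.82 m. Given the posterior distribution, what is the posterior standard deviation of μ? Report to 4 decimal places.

45.6941

For Normal data with known variance σ², a Normal(μ₀, σ₀²) prior on μ is conjugate. Posterior precision = 1/σ₀² + n/σ²; posterior mean is the precision-weighted average of μ₀ and x̄.
σ₀² = 260.60² = 67912.36, σ² = 160.78² = 25850.2084; σ² + n·σ₀² = 25850.2084 + 12·67912.36 = 840798.5284.
Posterior precision = 1/σ₀² + n/σ² = 1/67912.36 + 12/25850.2084 = (σ² + n·σ₀²)/(σ₀²σ²) = 840798.5284/(67912.36·25850.2084); posterior variance σₙ² = σ₀²σ²/(σ² + n·σ₀²) = 67912.36·25850.2084/840798.5284 = 2087.954010.
Posterior SD = √σₙ² = √(67912.36·25850.2084/840798.5284) = 45.6941.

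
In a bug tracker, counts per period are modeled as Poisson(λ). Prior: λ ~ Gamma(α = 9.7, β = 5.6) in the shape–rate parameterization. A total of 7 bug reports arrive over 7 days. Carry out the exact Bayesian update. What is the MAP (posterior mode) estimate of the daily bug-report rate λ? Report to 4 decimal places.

1.2460

With a Gamma(shape α, rate β) prior, the Poisson likelihood is conjugate: the posterior is Gamma(α + ΣXᵢ, β + n).
Posterior: Gamma(α+S, β+n) = Gamma(9.7+7, 5.6+7) = Gamma(16.7, 12.6).
Mode of Gamma(α,β) for α≥1 is (α−1)/β = 15.7/12.6 = 1.2460.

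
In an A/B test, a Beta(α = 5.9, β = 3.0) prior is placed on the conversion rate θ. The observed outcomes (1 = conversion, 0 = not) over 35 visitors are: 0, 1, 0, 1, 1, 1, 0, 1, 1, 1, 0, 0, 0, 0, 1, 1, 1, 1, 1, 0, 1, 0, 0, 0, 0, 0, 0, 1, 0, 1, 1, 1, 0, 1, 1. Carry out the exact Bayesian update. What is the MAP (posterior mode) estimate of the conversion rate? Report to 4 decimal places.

The Beta prior is conjugate to a Binomial/Bernoulli likelihood; the update adds successes to α and failures to β.
Posterior: Beta(α+k, β+n−k) = Beta(5.9+19, 3.0+16) = Beta(24.9, 19.0).
Mode of Beta(a,b) for a,b>1 is (a−1)/(a+b−2) = 23.9/41.9 = 0.5704.

0.5704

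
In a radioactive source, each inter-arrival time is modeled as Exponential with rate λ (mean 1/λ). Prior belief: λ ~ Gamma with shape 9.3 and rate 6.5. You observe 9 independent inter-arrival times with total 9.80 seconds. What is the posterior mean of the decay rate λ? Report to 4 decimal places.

With a Gamma(shape α, rate β) prior on the exponential rate λ, the posterior after n observations with total T = Σxᵢ is Gamma(α+n, β+T).
Posterior: Gamma(9.3+9, 6.5+9.80) = Gamma(18.3, 16.30).
Posterior mean of λ = α/β = 18.3/16.30 = 1.1227.

1.1227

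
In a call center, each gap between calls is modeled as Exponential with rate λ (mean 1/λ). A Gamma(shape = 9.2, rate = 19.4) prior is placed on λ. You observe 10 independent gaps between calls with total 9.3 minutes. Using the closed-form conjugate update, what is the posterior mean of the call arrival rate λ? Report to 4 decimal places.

With a Gamma(shape α, rate β) prior on the exponential rate λ, the posterior after n observations with total T = Σxᵢ is Gamma(α+n, β+T).
Posterior: Gamma(9.2+10, 19.4+9.3) = Gamma(19.2, 28.7).
Posterior mean of λ = α/β = 19.2/28.7 = 0.6690.

0.6690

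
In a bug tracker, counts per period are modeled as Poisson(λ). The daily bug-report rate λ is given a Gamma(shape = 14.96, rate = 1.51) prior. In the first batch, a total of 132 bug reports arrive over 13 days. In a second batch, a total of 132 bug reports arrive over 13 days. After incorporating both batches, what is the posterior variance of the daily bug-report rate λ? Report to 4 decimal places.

With a Gamma(shape α, rate β) prior, the Poisson likelihood is conjugate: the posterior is Gamma(α + ΣXᵢ, β + n).
After batch 1: Gamma(α+S, β+n) = Gamma(14.96+132, 1.51+13) = Gamma(146.96, 14.51).
After batch 2: Gamma(α+S, β+n) = Gamma(146.96+132, 14.51+13) = Gamma(278.96, 27.51).
Var = α/β² = 278.96/27.51² = 0.3686.

0.3686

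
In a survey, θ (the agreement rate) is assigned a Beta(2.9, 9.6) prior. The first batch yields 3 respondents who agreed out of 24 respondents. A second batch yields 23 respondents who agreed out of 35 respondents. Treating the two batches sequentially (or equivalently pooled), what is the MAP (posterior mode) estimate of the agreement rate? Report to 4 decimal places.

The Beta prior is conjugate to a Binomial/Bernoulli likelihood; the update adds successes to α and failures to β.
After batch 1: Beta(2.9+3, 9.6+21) = Beta(5.9, 30.6).
After batch 2: Beta(5.9+23, 30.6+12) = Beta(28.9, 42.6).
Mode of Beta(a,b) for a,b>1 is (a−1)/(a+b−2) = 27.9/69.5 = 0.4014.

0.4014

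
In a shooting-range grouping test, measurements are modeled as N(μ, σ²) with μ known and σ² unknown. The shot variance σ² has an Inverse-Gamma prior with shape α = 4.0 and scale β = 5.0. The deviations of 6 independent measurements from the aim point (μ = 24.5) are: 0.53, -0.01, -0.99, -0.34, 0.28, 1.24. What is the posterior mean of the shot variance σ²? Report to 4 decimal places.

With known mean μ and an Inverse-Gamma(α, β) prior on σ², the Normal likelihood is conjugate: posterior is Inv-Gamma(α + n/2, β + Σ(xᵢ−μ)²/2).
Σ(xᵢ−μ)² = (0.53)² + (-0.01)² + (-0.99)² + (-0.34)² + (0.28)² + (1.24)² = 2.9927.
Posterior: Inv-Gamma(4.0 + 6/2, 5.0 + 2.9927/2) = Inv-Gamma(7.00, 6.49635).
E[σ²|data] = β/(α−1) = 6.49635/6.00 = 1.0827.

1.0827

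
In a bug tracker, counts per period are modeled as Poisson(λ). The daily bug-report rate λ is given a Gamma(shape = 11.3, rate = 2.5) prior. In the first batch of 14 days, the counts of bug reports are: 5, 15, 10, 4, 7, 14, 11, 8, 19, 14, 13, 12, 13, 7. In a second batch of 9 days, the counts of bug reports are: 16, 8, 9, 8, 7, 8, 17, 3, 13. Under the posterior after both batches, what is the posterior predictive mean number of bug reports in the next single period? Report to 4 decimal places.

9.8941

With a Gamma(shape α, rate β) prior, the Poisson likelihood is conjugate: the posterior is Gamma(α + ΣXᵢ, β + n).
Batch 1: sum of counts S = 152 over n = 14 days.
After batch 1: Gamma(α+S, β+n) = Gamma(11.3+152, 2.5+14) = Gamma(163.3, 16.5).
Batch 2: sum of counts S = 89 over n = 9 days.
After batch 2: Gamma(α+S, β+n) = Gamma(163.3+89, 16.5+9) = Gamma(252.3, 25.5).
The predictive distribution for one future period is NegBinom with mean α/β = 9.8941.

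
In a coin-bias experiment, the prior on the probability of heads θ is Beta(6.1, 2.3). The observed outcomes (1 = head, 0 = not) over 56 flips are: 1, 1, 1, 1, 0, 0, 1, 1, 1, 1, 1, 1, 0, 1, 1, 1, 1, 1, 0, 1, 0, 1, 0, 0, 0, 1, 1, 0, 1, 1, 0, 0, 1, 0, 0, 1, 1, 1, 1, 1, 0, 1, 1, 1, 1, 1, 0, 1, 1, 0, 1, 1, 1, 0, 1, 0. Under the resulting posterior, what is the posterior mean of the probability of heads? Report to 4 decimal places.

The Beta prior is conjugate to a Binomial/Bernoulli likelihood; the update adds successes to α and failures to β.
Posterior: Beta(α+k, β+n−k) = Beta(6.1+38, 2.3+18) = Beta(44.1, 20.3).
Posterior mean = α/(α+β) = 44.1/64.4 = 0.6848.

0.6848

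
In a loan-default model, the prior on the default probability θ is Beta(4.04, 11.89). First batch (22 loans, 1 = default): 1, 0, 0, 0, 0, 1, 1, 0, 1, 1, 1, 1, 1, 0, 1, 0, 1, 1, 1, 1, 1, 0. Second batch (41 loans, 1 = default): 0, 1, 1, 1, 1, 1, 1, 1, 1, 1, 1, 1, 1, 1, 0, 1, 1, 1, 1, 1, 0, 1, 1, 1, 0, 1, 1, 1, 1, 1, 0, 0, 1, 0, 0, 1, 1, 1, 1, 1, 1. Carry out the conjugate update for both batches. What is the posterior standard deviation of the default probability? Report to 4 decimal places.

The Beta prior is conjugate to a Binomial/Bernoulli likelihood; the update adds successes to α and failures to β.
After batch 1: Beta(4.04+14, 11.89+8) = Beta(18.04, 19.89).
After batch 2: Beta(18.04+33, 19.89+8) = Beta(51.04, 27.89).
Var = αβ/((α+β)²(α+β+1)) = 51.04·27.89/(78.93²·79.93) = 0.00285868; SD = √0.00285868 = 0.0535.

0.0535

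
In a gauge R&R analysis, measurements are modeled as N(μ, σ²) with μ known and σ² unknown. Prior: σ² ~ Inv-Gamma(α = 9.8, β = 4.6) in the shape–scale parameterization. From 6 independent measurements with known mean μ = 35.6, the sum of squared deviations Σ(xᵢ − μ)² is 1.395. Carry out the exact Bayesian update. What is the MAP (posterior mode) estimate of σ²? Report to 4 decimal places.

0.3839

With known mean μ and an Inverse-Gamma(α, β) prior on σ², the Normal likelihood is conjugate: posterior is Inv-Gamma(α + n/2, β + Σ(xᵢ−μ)²/2).
Posterior: Inv-Gamma(9.8 + 6/2, 4.6 + 1.395/2) = Inv-Gamma(12.80, 5.2975).
Mode = β/(α+1) = 5.2975/13.80 = 0.3839.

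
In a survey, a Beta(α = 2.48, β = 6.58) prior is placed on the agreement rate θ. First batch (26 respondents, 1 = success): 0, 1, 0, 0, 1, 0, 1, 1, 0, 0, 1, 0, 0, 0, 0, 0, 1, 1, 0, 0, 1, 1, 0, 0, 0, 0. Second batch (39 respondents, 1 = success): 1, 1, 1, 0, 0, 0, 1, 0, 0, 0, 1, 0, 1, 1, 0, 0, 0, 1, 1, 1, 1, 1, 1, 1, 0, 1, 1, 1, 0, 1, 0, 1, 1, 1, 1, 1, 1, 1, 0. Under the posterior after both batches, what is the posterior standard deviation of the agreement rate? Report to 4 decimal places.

0.0577

The Beta prior is conjugate to a Binomial/Bernoulli likelihood; the update adds successes to α and failures to β.
After batch 1: Beta(2.48+9, 6.58+17) = Beta(11.48, 23.58).
After batch 2: Beta(11.48+25, 23.58+14) = Beta(36.48, 37.58).
Var = αβ/((α+β)²(α+β+1)) = 36.48·37.58/(74.06²·75.06) = 0.00332993; SD = √0.00332993 = 0.0577.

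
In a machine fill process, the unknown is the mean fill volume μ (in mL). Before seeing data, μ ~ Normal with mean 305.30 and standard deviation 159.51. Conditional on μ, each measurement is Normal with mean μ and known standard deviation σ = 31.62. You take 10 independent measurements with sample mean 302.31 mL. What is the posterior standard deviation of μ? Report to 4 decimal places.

For Normal data with known variance σ², a Normal(μ₀, σ₀²) prior on μ is conjugate. Posterior precision = 1/σ₀² + n/σ²; posterior mean is the precision-weighted average of μ₀ and x̄.
σ₀² = 159.51² = 25443.4401, σ² = 31.62² = 999.8244; σ² + n·σ₀² = 999.8244 + 10·25443.4401 = 255434.2254.
Posterior precision = 1/σ₀² + n/σ² = 1/25443.4401 + 10/999.8244 = (σ² + n·σ₀²)/(σ₀²σ²) = 255434.2254/(25443.4401·999.8244); posterior variance σₙ² = σ₀²σ²/(σ² + n·σ₀²) = 25443.4401·999.8244/255434.2254 = 99.591087.
Posterior SD = √σₙ² = √(25443.4401·999.8244/255434.2254) = 9.9795.

9.9795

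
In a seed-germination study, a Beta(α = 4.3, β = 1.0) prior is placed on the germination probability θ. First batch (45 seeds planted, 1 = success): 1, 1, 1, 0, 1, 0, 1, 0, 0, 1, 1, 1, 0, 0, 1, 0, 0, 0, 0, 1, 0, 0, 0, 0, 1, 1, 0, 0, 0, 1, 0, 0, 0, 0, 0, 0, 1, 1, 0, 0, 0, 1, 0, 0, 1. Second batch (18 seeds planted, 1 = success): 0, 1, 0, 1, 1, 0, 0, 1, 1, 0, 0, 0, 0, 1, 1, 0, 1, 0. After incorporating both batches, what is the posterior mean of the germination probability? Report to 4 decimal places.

0.4290

The Beta prior is conjugate to a Binomial/Bernoulli likelihood; the update adds successes to α and failures to β.
After batch 1: Beta(4.3+17, 1.0+28) = Beta(21.3, 29.0).
After batch 2: Beta(21.3+8, 29.0+10) = Beta(29.3, 39.0).
Posterior mean = α/(α+β) = 29.3/68.3 = 0.4290.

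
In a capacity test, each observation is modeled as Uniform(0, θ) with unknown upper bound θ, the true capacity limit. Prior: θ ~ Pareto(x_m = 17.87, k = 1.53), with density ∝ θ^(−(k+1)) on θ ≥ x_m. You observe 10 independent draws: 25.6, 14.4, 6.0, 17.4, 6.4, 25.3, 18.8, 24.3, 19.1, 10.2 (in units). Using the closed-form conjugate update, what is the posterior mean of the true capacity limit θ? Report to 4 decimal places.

28.0311

A Pareto(scale x_m, shape k) prior on the upper bound θ of Uniform(0, θ) is conjugate: posterior is Pareto(max(x_m, max xᵢ), k + n).
Sample maximum = 25.6; prior scale x_m = 17.87 → posterior scale = max = 25.60.
Posterior shape = 1.53 + 10 = 11.53.
E[θ|data] = k·x_m/(k−1) = 11.53·25.60/10.53 = 28.0311.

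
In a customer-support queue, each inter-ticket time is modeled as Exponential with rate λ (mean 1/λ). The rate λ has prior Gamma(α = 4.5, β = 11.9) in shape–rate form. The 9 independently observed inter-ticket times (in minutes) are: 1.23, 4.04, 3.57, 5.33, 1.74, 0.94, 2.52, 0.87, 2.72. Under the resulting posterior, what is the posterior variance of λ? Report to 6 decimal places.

With a Gamma(shape α, rate β) prior on the exponential rate λ, the posterior after n observations with total T = Σxᵢ is Gamma(α+n, β+T).
Sum of observations T = 22.96 minutes; n = 9.
Posterior: Gamma(4.5+9, 11.9+22.96) = Gamma(13.5, 34.86).
Var = α/β² = 0.011109.

0.011109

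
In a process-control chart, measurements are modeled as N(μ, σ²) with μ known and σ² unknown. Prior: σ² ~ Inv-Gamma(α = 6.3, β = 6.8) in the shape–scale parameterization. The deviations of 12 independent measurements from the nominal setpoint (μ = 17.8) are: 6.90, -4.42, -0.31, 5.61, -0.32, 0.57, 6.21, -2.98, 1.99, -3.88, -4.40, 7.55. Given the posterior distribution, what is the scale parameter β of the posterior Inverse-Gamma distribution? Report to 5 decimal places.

127.78170

With known mean μ and an Inverse-Gamma(α, β) prior on σ², the Normal likelihood is conjugate: posterior is Inv-Gamma(α + n/2, β + Σ(xᵢ−μ)²/2).
Σ(xᵢ−μ)² = (6.90)² + (-4.42)² + (-0.31)² + (5.61)² + (-0.32)² + (0.57)² + (6.21)² + (-2.98)² + (1.99)² + (-3.88)² + (-4.40)² + (7.55)² = 241.9634.
Posterior: Inv-Gamma(6.3 + 12/2, 6.8 + 241.9634/2) = Inv-Gamma(12.30, 127.78170).
Posterior β = 127.78170.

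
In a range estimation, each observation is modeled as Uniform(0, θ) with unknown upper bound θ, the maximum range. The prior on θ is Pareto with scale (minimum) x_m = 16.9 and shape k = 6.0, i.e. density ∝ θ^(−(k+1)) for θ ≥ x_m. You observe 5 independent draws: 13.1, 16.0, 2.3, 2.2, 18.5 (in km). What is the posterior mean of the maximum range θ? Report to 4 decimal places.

A Pareto(scale x_m, shape k) prior on the upper bound θ of Uniform(0, θ) is conjugate: posterior is Pareto(max(x_m, max xᵢ), k + n).
Sample maximum = 18.5; prior scale x_m = 16.9 → posterior scale = max = 18.5.
Posterior shape = 6.0 + 5 = 11.0.
E[θ|data] = k·x_m/(k−1) = 11.0·18.5/10.0 = 20.3500.

20.3500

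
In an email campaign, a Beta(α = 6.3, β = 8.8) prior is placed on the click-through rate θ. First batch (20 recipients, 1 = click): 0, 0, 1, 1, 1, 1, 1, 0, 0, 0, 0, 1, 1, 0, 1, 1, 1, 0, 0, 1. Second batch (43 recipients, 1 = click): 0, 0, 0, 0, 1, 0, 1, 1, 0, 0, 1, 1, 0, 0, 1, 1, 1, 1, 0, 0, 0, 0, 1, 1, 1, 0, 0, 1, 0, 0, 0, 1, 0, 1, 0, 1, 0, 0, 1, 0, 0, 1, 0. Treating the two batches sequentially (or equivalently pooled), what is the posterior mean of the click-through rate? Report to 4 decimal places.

0.4520

The Beta prior is conjugate to a Binomial/Bernoulli likelihood; the update adds successes to α and failures to β.
After batch 1: Beta(6.3+11, 8.8+9) = Beta(17.3, 17.8).
After batch 2: Beta(17.3+18, 17.8+25) = Beta(35.3, 42.8).
Posterior mean = α/(α+β) = 35.3/78.1 = 0.4520.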